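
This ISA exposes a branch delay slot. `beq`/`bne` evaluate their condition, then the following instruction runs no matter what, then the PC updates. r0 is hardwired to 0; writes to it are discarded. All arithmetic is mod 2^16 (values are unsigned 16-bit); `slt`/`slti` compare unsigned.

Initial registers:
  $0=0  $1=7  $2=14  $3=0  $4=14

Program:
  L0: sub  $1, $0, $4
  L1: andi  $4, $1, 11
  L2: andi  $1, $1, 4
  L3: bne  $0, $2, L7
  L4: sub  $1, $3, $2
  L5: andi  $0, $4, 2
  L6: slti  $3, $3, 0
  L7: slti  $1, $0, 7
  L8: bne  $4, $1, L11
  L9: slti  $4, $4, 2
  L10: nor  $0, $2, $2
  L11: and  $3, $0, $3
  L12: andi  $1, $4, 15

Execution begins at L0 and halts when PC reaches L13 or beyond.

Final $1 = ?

0

#0 sub  $1, $0, $4 ; 0/65522/14/0/14
#1 andi  $4, $1, 11 ; 0/65522/14/0/2
#2 andi  $1, $1, 4 ; 0/0/14/0/2
#3 bne  $0, $2, L7 ; 0/0/14/0/2 ; →target
#4 sub  $1, $3, $2 ; 0/65522/14/0/2
#7 slti  $1, $0, 7 ; 0/1/14/0/2
#8 bne  $4, $1, L11 ; 0/1/14/0/2 ; →target
#9 slti  $4, $4, 2 ; 0/1/14/0/0
#11 and  $3, $0, $3 ; 0/1/14/0/0
#12 andi  $1, $4, 15 ; 0/0/14/0/0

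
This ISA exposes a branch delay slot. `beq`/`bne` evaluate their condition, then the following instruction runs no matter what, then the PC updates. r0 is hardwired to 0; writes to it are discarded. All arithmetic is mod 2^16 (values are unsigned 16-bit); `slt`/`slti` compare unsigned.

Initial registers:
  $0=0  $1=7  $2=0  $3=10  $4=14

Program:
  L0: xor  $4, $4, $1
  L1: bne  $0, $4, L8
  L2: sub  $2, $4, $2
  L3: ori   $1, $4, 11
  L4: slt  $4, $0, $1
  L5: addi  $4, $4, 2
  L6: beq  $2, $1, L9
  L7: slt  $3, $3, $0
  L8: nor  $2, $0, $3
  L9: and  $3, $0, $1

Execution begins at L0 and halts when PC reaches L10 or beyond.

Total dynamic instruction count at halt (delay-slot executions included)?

5

PC=0  xor  $4, $4, $1        | $0=0 $1=7 $2=0 $3=10 $4=9
PC=1  bne  $0, $4, L8        | $0=0 $1=7 $2=0 $3=10 $4=9  [TAKEN]
PC=2  sub  $2, $4, $2        | $0=0 $1=7 $2=9 $3=10 $4=9
PC=8  nor  $2, $0, $3        | $0=0 $1=7 $2=65525 $3=10 $4=9
PC=9  and  $3, $0, $1        | $0=0 $1=7 $2=65525 $3=0 $4=9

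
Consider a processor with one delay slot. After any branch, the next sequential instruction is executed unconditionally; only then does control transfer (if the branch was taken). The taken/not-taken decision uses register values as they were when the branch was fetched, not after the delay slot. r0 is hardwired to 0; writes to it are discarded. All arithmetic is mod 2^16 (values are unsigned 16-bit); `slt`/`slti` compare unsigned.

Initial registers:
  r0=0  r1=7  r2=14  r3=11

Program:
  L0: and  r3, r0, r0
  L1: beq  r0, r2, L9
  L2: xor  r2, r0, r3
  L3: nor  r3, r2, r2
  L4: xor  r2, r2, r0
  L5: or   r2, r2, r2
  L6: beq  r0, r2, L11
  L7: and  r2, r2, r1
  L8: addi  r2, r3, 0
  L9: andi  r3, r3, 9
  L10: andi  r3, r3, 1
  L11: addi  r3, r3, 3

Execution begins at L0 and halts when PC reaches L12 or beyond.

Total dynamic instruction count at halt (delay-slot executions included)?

PC=0  and  r3, r0, r0        | r0=0 r1=7 r2=14 r3=0
PC=1  beq  r0, r2, L9        | r0=0 r1=7 r2=14 r3=0  [not taken]
PC=2  xor  r2, r0, r3        | r0=0 r1=7 r2=0 r3=0
PC=3  nor  r3, r2, r2        | r0=0 r1=7 r2=0 r3=65535
PC=4  xor  r2, r2, r0        | r0=0 r1=7 r2=0 r3=65535
PC=5  or   r2, r2, r2        | r0=0 r1=7 r2=0 r3=65535
PC=6  beq  r0, r2, L11       | r0=0 r1=7 r2=0 r3=65535  [TAKEN]
PC=7  and  r2, r2, r1        | r0=0 r1=7 r2=0 r3=65535
PC=11 addi  r3, r3, 3        | r0=0 r1=7 r2=0 r3=2

9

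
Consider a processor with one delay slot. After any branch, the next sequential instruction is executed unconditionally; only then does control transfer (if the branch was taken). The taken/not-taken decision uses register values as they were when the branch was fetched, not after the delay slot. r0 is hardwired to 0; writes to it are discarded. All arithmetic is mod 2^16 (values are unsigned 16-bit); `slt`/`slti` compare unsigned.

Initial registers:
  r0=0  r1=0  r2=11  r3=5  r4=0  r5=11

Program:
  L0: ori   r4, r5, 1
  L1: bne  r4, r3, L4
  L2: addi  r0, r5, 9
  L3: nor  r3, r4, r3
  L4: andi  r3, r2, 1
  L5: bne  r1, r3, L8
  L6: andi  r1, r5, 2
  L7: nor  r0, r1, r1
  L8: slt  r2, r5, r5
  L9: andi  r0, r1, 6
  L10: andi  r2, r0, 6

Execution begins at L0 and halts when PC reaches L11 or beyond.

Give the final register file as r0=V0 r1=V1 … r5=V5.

r0=0 r1=2 r2=0 r3=1 r4=11 r5=11

  step pc=0: ori   r4, r5, 1  regs=(0,0,11,5,11,11)
  step pc=1: bne  r4, r3, L4  cond=T  regs=(0,0,11,5,11,11)
  step pc=2: addi  r0, r5, 9  regs=(0,0,11,5,11,11)
  step pc=4: andi  r3, r2, 1  regs=(0,0,11,1,11,11)
  step pc=5: bne  r1, r3, L8  cond=T  regs=(0,0,11,1,11,11)
  step pc=6: andi  r1, r5, 2  regs=(0,2,11,1,11,11)
  step pc=8: slt  r2, r5, r5  regs=(0,2,0,1,11,11)
  step pc=9: andi  r0, r1, 6  regs=(0,2,0,1,11,11)
  step pc=10: andi  r2, r0, 6  regs=(0,2,0,1,11,11)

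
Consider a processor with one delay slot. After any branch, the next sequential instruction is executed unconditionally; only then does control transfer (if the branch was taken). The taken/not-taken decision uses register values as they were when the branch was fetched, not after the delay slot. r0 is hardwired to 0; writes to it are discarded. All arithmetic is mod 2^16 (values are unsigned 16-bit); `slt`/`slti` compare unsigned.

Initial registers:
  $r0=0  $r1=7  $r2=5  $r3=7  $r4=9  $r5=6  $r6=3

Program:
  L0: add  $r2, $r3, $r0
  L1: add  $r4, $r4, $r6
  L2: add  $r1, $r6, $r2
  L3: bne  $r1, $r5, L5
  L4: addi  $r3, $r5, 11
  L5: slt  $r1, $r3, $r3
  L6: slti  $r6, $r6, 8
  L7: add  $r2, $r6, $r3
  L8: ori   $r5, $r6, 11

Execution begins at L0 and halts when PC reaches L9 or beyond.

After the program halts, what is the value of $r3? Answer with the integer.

  step pc=0: add  $r2, $r3, $r0  regs=(0,7,7,7,9,6,3)
  step pc=1: add  $r4, $r4, $r6  regs=(0,7,7,7,12,6,3)
  step pc=2: add  $r1, $r6, $r2  regs=(0,10,7,7,12,6,3)
  step pc=3: bne  $r1, $r5, L5  cond=T  regs=(0,10,7,7,12,6,3)
  step pc=4: addi  $r3, $r5, 11  regs=(0,10,7,17,12,6,3)
  step pc=5: slt  $r1, $r3, $r3  regs=(0,0,7,17,12,6,3)
  step pc=6: slti  $r6, $r6, 8  regs=(0,0,7,17,12,6,1)
  step pc=7: add  $r2, $r6, $r3  regs=(0,0,18,17,12,6,1)
  step pc=8: ori   $r5, $r6, 11  regs=(0,0,18,17,12,11,1)

17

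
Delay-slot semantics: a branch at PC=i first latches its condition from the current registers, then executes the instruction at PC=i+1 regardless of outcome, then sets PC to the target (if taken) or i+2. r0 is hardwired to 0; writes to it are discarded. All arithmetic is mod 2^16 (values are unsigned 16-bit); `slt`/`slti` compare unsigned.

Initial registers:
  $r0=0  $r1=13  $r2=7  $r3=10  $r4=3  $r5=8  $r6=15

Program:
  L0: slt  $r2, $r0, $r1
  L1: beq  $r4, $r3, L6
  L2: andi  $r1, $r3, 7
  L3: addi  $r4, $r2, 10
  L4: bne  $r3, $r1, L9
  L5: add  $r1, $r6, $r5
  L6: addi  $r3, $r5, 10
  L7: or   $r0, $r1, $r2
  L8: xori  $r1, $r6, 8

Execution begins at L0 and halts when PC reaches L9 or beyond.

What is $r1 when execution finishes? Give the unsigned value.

23

  step pc=0: slt  $r2, $r0, $r1  regs=(0,13,1,10,3,8,15)
  step pc=1: beq  $r4, $r3, L6  cond=F  regs=(0,13,1,10,3,8,15)
  step pc=2: andi  $r1, $r3, 7  regs=(0,2,1,10,3,8,15)
  step pc=3: addi  $r4, $r2, 10  regs=(0,2,1,10,11,8,15)
  step pc=4: bne  $r3, $r1, L9  cond=T  regs=(0,2,1,10,11,8,15)
  step pc=5: add  $r1, $r6, $r5  regs=(0,23,1,10,11,8,15)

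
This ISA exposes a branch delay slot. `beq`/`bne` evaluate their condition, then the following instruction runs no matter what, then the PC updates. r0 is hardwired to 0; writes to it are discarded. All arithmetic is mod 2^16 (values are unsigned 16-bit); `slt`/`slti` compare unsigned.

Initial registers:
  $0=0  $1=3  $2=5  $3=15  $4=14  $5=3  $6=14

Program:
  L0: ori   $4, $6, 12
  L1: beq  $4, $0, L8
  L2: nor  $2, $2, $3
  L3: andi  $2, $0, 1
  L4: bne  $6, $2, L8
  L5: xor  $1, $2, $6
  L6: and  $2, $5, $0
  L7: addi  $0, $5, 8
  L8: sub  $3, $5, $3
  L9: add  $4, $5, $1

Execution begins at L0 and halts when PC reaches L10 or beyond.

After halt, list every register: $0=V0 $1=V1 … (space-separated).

$0=0 $1=14 $2=0 $3=65524 $4=17 $5=3 $6=14

  step pc=0: ori   $4, $6, 12  regs=(0,3,5,15,14,3,14)
  step pc=1: beq  $4, $0, L8  cond=F  regs=(0,3,5,15,14,3,14)
  step pc=2: nor  $2, $2, $3  regs=(0,3,65520,15,14,3,14)
  step pc=3: andi  $2, $0, 1  regs=(0,3,0,15,14,3,14)
  step pc=4: bne  $6, $2, L8  cond=T  regs=(0,3,0,15,14,3,14)
  step pc=5: xor  $1, $2, $6  regs=(0,14,0,15,14,3,14)
  step pc=8: sub  $3, $5, $3  regs=(0,14,0,65524,14,3,14)
  step pc=9: add  $4, $5, $1  regs=(0,14,0,65524,17,3,14)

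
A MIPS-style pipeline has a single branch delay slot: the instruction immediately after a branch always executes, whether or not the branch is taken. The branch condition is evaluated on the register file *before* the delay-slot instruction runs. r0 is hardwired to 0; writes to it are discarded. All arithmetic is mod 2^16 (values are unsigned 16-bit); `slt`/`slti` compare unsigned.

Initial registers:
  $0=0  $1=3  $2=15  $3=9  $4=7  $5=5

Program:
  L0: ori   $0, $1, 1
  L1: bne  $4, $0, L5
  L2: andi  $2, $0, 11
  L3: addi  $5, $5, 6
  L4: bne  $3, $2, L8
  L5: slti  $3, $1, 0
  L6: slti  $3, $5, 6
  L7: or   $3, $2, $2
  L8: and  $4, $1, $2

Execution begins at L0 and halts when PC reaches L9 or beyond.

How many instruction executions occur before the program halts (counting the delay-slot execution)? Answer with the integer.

  step pc=0: ori   $0, $1, 1  regs=(0,3,15,9,7,5)
  step pc=1: bne  $4, $0, L5  cond=T  regs=(0,3,15,9,7,5)
  step pc=2: andi  $2, $0, 11  regs=(0,3,0,9,7,5)
  step pc=5: slti  $3, $1, 0  regs=(0,3,0,0,7,5)
  step pc=6: slti  $3, $5, 6  regs=(0,3,0,1,7,5)
  step pc=7: or   $3, $2, $2  regs=(0,3,0,0,7,5)
  step pc=8: and  $4, $1, $2  regs=(0,3,0,0,0,5)

7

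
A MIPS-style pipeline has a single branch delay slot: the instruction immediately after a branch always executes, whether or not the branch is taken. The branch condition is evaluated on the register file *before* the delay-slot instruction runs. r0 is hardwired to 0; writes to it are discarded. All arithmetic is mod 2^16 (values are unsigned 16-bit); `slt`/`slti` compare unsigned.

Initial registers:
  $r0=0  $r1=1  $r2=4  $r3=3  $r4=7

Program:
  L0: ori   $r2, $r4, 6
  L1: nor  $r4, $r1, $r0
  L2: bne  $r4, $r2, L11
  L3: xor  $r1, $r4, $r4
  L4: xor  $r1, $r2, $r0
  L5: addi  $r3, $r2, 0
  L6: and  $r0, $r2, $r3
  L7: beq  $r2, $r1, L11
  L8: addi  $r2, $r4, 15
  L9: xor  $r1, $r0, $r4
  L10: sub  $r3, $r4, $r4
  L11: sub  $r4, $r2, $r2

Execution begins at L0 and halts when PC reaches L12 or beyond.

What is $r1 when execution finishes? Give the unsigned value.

  step pc=0: ori   $r2, $r4, 6  regs=(0,1,7,3,7)
  step pc=1: nor  $r4, $r1, $r0  regs=(0,1,7,3,65534)
  step pc=2: bne  $r4, $r2, L11  cond=T  regs=(0,1,7,3,65534)
  step pc=3: xor  $r1, $r4, $r4  regs=(0,0,7,3,65534)
  step pc=11: sub  $r4, $r2, $r2  regs=(0,0,7,3,0)

0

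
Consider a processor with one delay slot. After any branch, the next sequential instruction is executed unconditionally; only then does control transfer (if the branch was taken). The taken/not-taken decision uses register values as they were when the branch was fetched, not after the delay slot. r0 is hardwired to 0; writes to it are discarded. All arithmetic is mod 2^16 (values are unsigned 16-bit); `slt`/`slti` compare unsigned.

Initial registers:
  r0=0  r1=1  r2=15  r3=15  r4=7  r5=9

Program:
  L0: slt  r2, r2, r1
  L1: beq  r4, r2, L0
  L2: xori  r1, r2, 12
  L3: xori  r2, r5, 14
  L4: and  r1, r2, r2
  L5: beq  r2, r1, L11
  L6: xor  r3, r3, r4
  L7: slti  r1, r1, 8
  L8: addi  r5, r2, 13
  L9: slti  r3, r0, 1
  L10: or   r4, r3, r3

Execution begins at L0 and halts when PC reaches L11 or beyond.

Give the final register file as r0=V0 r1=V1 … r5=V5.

#0 slt  r2, r2, r1 ; 0/1/0/15/7/9
#1 beq  r4, r2, L0 ; 0/1/0/15/7/9 ; →fallthru
#2 xori  r1, r2, 12 ; 0/12/0/15/7/9
#3 xori  r2, r5, 14 ; 0/12/7/15/7/9
#4 and  r1, r2, r2 ; 0/7/7/15/7/9
#5 beq  r2, r1, L11 ; 0/7/7/15/7/9 ; →target
#6 xor  r3, r3, r4 ; 0/7/7/8/7/9

r0=0 r1=7 r2=7 r3=8 r4=7 r5=9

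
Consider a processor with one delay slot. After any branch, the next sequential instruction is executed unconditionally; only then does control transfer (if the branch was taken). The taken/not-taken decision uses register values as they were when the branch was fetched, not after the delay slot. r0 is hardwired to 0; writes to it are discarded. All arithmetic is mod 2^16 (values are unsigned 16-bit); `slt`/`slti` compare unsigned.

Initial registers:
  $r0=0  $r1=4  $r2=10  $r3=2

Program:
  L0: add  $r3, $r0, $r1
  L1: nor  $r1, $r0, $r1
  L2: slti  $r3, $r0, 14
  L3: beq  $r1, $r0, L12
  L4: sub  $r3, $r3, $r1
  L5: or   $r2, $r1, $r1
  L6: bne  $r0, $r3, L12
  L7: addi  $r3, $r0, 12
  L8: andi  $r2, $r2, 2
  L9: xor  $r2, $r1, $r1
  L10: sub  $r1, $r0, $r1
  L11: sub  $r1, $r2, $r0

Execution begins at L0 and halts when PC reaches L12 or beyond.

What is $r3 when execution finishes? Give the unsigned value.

12

  step pc=0: add  $r3, $r0, $r1  regs=(0,4,10,4)
  step pc=1: nor  $r1, $r0, $r1  regs=(0,65531,10,4)
  step pc=2: slti  $r3, $r0, 14  regs=(0,65531,10,1)
  step pc=3: beq  $r1, $r0, L12  cond=F  regs=(0,65531,10,1)
  step pc=4: sub  $r3, $r3, $r1  regs=(0,65531,10,6)
  step pc=5: or   $r2, $r1, $r1  regs=(0,65531,65531,6)
  step pc=6: bne  $r0, $r3, L12  cond=T  regs=(0,65531,65531,6)
  step pc=7: addi  $r3, $r0, 12  regs=(0,65531,65531,12)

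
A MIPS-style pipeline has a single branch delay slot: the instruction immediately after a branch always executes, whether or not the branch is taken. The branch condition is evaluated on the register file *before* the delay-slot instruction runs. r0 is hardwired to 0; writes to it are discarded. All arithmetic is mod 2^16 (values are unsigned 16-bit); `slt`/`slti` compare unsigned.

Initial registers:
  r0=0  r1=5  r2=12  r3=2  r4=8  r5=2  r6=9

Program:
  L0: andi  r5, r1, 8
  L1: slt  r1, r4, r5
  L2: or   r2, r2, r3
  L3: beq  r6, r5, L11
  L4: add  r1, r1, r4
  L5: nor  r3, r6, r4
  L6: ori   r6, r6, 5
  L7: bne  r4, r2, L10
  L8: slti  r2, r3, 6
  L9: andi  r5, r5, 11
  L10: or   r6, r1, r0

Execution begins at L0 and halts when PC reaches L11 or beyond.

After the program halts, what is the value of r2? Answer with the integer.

0

  step pc=0: andi  r5, r1, 8  regs=(0,5,12,2,8,0,9)
  step pc=1: slt  r1, r4, r5  regs=(0,0,12,2,8,0,9)
  step pc=2: or   r2, r2, r3  regs=(0,0,14,2,8,0,9)
  step pc=3: beq  r6, r5, L11  cond=F  regs=(0,0,14,2,8,0,9)
  step pc=4: add  r1, r1, r4  regs=(0,8,14,2,8,0,9)
  step pc=5: nor  r3, r6, r4  regs=(0,8,14,65526,8,0,9)
  step pc=6: ori   r6, r6, 5  regs=(0,8,14,65526,8,0,13)
  step pc=7: bne  r4, r2, L10  cond=T  regs=(0,8,14,65526,8,0,13)
  step pc=8: slti  r2, r3, 6  regs=(0,8,0,65526,8,0,13)
  step pc=10: or   r6, r1, r0  regs=(0,8,0,65526,8,0,8)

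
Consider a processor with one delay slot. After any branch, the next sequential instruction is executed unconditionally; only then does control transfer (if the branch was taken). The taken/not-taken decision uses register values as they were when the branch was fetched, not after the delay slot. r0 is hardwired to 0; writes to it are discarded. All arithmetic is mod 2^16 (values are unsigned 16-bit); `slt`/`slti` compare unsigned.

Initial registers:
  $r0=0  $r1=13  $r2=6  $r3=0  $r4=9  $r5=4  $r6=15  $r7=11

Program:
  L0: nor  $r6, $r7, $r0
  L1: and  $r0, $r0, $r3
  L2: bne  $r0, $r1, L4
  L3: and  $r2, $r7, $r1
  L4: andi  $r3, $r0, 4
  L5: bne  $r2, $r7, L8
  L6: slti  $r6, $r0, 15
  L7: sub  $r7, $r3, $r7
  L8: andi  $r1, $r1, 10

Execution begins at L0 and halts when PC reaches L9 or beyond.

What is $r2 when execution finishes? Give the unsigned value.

9

#0 nor  $r6, $r7, $r0 ; 0/13/6/0/9/4/65524/11
#1 and  $r0, $r0, $r3 ; 0/13/6/0/9/4/65524/11
#2 bne  $r0, $r1, L4 ; 0/13/6/0/9/4/65524/11 ; →target
#3 and  $r2, $r7, $r1 ; 0/13/9/0/9/4/65524/11
#4 andi  $r3, $r0, 4 ; 0/13/9/0/9/4/65524/11
#5 bne  $r2, $r7, L8 ; 0/13/9/0/9/4/65524/11 ; →target
#6 slti  $r6, $r0, 15 ; 0/13/9/0/9/4/1/11
#8 andi  $r1, $r1, 10 ; 0/8/9/0/9/4/1/11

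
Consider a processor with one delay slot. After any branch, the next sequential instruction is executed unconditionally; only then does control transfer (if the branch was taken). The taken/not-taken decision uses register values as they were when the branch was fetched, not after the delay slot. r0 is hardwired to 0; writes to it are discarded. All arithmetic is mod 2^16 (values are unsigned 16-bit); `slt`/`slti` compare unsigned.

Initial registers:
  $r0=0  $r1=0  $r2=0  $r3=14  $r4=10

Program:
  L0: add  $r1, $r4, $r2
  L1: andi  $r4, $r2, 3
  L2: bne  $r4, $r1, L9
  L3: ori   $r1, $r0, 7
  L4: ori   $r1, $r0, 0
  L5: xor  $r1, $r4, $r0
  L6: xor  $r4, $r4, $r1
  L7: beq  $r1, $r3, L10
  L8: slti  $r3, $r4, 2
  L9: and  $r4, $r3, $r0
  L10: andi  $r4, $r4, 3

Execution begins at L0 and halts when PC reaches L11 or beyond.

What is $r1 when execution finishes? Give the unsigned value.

7

[0] add  $r1, $r4, $r2  →  {$r0:0, $r1:10, $r2:0, $r3:14, $r4:10}
[1] andi  $r4, $r2, 3  →  {$r0:0, $r1:10, $r2:0, $r3:14, $r4:0}
[2] bne  $r4, $r1, L9  →  {$r0:0, $r1:10, $r2:0, $r3:14, $r4:0}  ⟨branch taken⟩
[3] ori   $r1, $r0, 7  →  {$r0:0, $r1:7, $r2:0, $r3:14, $r4:0}
[9] and  $r4, $r3, $r0  →  {$r0:0, $r1:7, $r2:0, $r3:14, $r4:0}
[10] andi  $r4, $r4, 3  →  {$r0:0, $r1:7, $r2:0, $r3:14, $r4:0}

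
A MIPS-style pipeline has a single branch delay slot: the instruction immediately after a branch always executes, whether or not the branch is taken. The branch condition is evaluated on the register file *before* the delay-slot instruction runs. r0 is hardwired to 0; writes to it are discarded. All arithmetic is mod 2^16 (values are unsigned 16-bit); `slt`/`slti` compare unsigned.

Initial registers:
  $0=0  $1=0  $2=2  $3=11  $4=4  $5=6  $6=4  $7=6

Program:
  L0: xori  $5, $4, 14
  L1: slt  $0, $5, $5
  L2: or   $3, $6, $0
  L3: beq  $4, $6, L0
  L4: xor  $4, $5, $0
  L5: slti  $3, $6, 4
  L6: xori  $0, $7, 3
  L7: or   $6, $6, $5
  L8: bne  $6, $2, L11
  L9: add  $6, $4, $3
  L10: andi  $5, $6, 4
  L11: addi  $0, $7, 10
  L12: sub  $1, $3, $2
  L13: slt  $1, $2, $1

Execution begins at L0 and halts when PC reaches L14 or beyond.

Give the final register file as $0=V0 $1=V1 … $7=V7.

PC=0  xori  $5, $4, 14       | $0=0 $1=0 $2=2 $3=11 $4=4 $5=10 $6=4 $7=6
PC=1  slt  $0, $5, $5        | $0=0 $1=0 $2=2 $3=11 $4=4 $5=10 $6=4 $7=6
PC=2  or   $3, $6, $0        | $0=0 $1=0 $2=2 $3=4 $4=4 $5=10 $6=4 $7=6
PC=3  beq  $4, $6, L0        | $0=0 $1=0 $2=2 $3=4 $4=4 $5=10 $6=4 $7=6  [TAKEN]
PC=4  xor  $4, $5, $0        | $0=0 $1=0 $2=2 $3=4 $4=10 $5=10 $6=4 $7=6
PC=0  xori  $5, $4, 14       | $0=0 $1=0 $2=2 $3=4 $4=10 $5=4 $6=4 $7=6
PC=1  slt  $0, $5, $5        | $0=0 $1=0 $2=2 $3=4 $4=10 $5=4 $6=4 $7=6
PC=2  or   $3, $6, $0        | $0=0 $1=0 $2=2 $3=4 $4=10 $5=4 $6=4 $7=6
PC=3  beq  $4, $6, L0        | $0=0 $1=0 $2=2 $3=4 $4=10 $5=4 $6=4 $7=6  [not taken]
PC=4  xor  $4, $5, $0        | $0=0 $1=0 $2=2 $3=4 $4=4 $5=4 $6=4 $7=6
PC=5  slti  $3, $6, 4        | $0=0 $1=0 $2=2 $3=0 $4=4 $5=4 $6=4 $7=6
PC=6  xori  $0, $7, 3        | $0=0 $1=0 $2=2 $3=0 $4=4 $5=4 $6=4 $7=6
PC=7  or   $6, $6, $5        | $0=0 $1=0 $2=2 $3=0 $4=4 $5=4 $6=4 $7=6
PC=8  bne  $6, $2, L11       | $0=0 $1=0 $2=2 $3=0 $4=4 $5=4 $6=4 $7=6  [TAKEN]
PC=9  add  $6, $4, $3        | $0=0 $1=0 $2=2 $3=0 $4=4 $5=4 $6=4 $7=6
PC=11 addi  $0, $7, 10       | $0=0 $1=0 $2=2 $3=0 $4=4 $5=4 $6=4 $7=6
PC=12 sub  $1, $3, $2        | $0=0 $1=65534 $2=2 $3=0 $4=4 $5=4 $6=4 $7=6
PC=13 slt  $1, $2, $1        | $0=0 $1=1 $2=2 $3=0 $4=4 $5=4 $6=4 $7=6

$0=0 $1=1 $2=2 $3=0 $4=4 $5=4 $6=4 $7=6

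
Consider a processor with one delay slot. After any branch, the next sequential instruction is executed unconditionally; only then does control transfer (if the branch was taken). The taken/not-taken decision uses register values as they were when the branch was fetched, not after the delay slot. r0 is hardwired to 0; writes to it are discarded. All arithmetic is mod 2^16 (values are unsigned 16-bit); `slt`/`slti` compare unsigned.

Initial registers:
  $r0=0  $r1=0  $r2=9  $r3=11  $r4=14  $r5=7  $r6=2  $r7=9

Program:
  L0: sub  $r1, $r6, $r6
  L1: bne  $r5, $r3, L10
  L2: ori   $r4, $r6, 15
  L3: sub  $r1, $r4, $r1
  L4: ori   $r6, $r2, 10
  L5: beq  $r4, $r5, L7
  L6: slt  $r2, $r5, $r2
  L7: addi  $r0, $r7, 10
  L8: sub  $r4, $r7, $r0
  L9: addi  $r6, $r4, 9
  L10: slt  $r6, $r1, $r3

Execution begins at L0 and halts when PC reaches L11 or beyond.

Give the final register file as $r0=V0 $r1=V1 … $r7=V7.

PC=0  sub  $r1, $r6, $r6     | $r0=0 $r1=0 $r2=9 $r3=11 $r4=14 $r5=7 $r6=2 $r7=9
PC=1  bne  $r5, $r3, L10     | $r0=0 $r1=0 $r2=9 $r3=11 $r4=14 $r5=7 $r6=2 $r7=9  [TAKEN]
PC=2  ori   $r4, $r6, 15     | $r0=0 $r1=0 $r2=9 $r3=11 $r4=15 $r5=7 $r6=2 $r7=9
PC=10 slt  $r6, $r1, $r3     | $r0=0 $r1=0 $r2=9 $r3=11 $r4=15 $r5=7 $r6=1 $r7=9

$r0=0 $r1=0 $r2=9 $r3=11 $r4=15 $r5=7 $r6=1 $r7=9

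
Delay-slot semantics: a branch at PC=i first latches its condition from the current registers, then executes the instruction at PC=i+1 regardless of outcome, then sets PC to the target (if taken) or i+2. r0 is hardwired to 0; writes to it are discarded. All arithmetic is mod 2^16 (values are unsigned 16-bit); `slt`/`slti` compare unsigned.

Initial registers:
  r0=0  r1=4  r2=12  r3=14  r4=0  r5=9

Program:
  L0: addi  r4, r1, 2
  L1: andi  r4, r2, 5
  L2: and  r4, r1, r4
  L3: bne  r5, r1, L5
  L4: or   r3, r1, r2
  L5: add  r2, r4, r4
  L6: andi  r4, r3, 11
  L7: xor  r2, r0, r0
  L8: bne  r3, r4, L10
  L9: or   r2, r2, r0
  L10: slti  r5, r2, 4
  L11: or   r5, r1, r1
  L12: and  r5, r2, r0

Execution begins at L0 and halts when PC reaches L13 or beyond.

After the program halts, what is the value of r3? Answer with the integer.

  step pc=0: addi  r4, r1, 2  regs=(0,4,12,14,6,9)
  step pc=1: andi  r4, r2, 5  regs=(0,4,12,14,4,9)
  step pc=2: and  r4, r1, r4  regs=(0,4,12,14,4,9)
  step pc=3: bne  r5, r1, L5  cond=T  regs=(0,4,12,14,4,9)
  step pc=4: or   r3, r1, r2  regs=(0,4,12,12,4,9)
  step pc=5: add  r2, r4, r4  regs=(0,4,8,12,4,9)
  step pc=6: andi  r4, r3, 11  regs=(0,4,8,12,8,9)
  step pc=7: xor  r2, r0, r0  regs=(0,4,0,12,8,9)
  step pc=8: bne  r3, r4, L10  cond=T  regs=(0,4,0,12,8,9)
  step pc=9: or   r2, r2, r0  regs=(0,4,0,12,8,9)
  step pc=10: slti  r5, r2, 4  regs=(0,4,0,12,8,1)
  step pc=11: or   r5, r1, r1  regs=(0,4,0,12,8,4)
  step pc=12: and  r5, r2, r0  regs=(0,4,0,12,8,0)

12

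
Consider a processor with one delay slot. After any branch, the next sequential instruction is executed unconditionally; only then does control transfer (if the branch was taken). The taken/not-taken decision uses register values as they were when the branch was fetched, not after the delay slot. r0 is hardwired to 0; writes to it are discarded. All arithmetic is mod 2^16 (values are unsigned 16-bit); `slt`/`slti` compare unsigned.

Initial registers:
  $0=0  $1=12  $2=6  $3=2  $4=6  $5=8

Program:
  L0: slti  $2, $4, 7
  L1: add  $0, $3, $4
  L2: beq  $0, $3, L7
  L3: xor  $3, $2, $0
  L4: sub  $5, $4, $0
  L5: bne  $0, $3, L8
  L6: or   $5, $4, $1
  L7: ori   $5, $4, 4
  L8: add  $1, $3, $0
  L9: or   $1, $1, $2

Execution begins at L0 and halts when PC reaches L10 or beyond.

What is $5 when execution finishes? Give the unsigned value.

14

  step pc=0: slti  $2, $4, 7  regs=(0,12,1,2,6,8)
  step pc=1: add  $0, $3, $4  regs=(0,12,1,2,6,8)
  step pc=2: beq  $0, $3, L7  cond=F  regs=(0,12,1,2,6,8)
  step pc=3: xor  $3, $2, $0  regs=(0,12,1,1,6,8)
  step pc=4: sub  $5, $4, $0  regs=(0,12,1,1,6,6)
  step pc=5: bne  $0, $3, L8  cond=T  regs=(0,12,1,1,6,6)
  step pc=6: or   $5, $4, $1  regs=(0,12,1,1,6,14)
  step pc=8: add  $1, $3, $0  regs=(0,1,1,1,6,14)
  step pc=9: or   $1, $1, $2  regs=(0,1,1,1,6,14)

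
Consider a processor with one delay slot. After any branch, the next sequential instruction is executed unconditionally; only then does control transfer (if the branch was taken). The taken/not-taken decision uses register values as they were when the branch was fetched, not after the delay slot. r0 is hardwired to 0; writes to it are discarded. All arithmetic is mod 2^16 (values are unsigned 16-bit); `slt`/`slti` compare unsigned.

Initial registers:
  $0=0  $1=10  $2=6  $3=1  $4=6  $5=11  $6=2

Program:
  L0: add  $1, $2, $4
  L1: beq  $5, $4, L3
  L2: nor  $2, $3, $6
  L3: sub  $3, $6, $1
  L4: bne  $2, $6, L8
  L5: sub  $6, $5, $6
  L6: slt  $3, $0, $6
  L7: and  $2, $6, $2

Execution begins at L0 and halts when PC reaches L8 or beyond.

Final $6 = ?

  step pc=0: add  $1, $2, $4  regs=(0,12,6,1,6,11,2)
  step pc=1: beq  $5, $4, L3  cond=F  regs=(0,12,6,1,6,11,2)
  step pc=2: nor  $2, $3, $6  regs=(0,12,65532,1,6,11,2)
  step pc=3: sub  $3, $6, $1  regs=(0,12,65532,65526,6,11,2)
  step pc=4: bne  $2, $6, L8  cond=T  regs=(0,12,65532,65526,6,11,2)
  step pc=5: sub  $6, $5, $6  regs=(0,12,65532,65526,6,11,9)

9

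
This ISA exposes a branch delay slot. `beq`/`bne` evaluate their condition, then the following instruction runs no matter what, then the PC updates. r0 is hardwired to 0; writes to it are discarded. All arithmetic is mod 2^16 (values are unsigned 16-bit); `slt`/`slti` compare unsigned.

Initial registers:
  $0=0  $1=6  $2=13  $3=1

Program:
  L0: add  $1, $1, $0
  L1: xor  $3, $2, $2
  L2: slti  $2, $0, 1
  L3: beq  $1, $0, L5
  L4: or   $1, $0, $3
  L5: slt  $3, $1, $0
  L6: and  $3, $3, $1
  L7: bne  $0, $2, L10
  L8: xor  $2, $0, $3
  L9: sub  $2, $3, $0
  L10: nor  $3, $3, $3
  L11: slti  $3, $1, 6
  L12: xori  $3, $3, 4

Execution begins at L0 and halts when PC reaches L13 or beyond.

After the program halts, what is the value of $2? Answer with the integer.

#0 add  $1, $1, $0 ; 0/6/13/1
#1 xor  $3, $2, $2 ; 0/6/13/0
#2 slti  $2, $0, 1 ; 0/6/1/0
#3 beq  $1, $0, L5 ; 0/6/1/0 ; →fallthru
#4 or   $1, $0, $3 ; 0/0/1/0
#5 slt  $3, $1, $0 ; 0/0/1/0
#6 and  $3, $3, $1 ; 0/0/1/0
#7 bne  $0, $2, L10 ; 0/0/1/0 ; →target
#8 xor  $2, $0, $3 ; 0/0/0/0
#10 nor  $3, $3, $3 ; 0/0/0/65535
#11 slti  $3, $1, 6 ; 0/0/0/1
#12 xori  $3, $3, 4 ; 0/0/0/5

0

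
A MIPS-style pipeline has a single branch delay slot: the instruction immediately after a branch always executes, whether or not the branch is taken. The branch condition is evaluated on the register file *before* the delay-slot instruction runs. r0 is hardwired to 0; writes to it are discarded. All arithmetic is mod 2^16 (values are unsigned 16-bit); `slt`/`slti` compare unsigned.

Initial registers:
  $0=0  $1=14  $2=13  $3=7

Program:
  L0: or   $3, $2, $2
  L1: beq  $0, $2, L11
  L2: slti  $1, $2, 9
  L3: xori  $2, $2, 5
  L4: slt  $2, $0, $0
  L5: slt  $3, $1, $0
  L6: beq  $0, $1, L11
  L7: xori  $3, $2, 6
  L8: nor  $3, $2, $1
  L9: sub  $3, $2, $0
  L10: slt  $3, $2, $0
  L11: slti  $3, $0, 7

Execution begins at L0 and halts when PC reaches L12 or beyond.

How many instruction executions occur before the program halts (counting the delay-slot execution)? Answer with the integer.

[0] or   $3, $2, $2  →  {$0:0, $1:14, $2:13, $3:13}
[1] beq  $0, $2, L11  →  {$0:0, $1:14, $2:13, $3:13}  ⟨branch fallthrough⟩
[2] slti  $1, $2, 9  →  {$0:0, $1:0, $2:13, $3:13}
[3] xori  $2, $2, 5  →  {$0:0, $1:0, $2:8, $3:13}
[4] slt  $2, $0, $0  →  {$0:0, $1:0, $2:0, $3:13}
[5] slt  $3, $1, $0  →  {$0:0, $1:0, $2:0, $3:0}
[6] beq  $0, $1, L11  →  {$0:0, $1:0, $2:0, $3:0}  ⟨branch taken⟩
[7] xori  $3, $2, 6  →  {$0:0, $1:0, $2:0, $3:6}
[11] slti  $3, $0, 7  →  {$0:0, $1:0, $2:0, $3:1}

9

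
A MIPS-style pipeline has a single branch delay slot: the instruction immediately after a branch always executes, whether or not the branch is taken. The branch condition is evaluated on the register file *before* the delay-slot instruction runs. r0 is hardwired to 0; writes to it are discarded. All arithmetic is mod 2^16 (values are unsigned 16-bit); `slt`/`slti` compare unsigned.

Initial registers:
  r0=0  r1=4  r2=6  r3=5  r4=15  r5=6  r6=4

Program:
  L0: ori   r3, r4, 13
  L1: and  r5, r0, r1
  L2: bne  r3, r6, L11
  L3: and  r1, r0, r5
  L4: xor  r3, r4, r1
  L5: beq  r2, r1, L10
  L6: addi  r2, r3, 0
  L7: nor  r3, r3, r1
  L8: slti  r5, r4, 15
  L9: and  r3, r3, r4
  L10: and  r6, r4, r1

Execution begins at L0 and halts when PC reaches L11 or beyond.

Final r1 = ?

#0 ori   r3, r4, 13 ; 0/4/6/15/15/6/4
#1 and  r5, r0, r1 ; 0/4/6/15/15/0/4
#2 bne  r3, r6, L11 ; 0/4/6/15/15/0/4 ; →target
#3 and  r1, r0, r5 ; 0/0/6/15/15/0/4

0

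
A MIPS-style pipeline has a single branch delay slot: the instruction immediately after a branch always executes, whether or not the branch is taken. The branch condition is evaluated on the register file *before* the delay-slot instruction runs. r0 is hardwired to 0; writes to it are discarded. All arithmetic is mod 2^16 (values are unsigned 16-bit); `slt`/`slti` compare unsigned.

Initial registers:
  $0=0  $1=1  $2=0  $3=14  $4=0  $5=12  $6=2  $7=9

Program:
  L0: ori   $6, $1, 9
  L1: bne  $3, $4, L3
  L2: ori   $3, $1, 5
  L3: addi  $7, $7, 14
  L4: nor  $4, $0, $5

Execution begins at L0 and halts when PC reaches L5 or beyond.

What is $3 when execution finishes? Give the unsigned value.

#0 ori   $6, $1, 9 ; 0/1/0/14/0/12/9/9
#1 bne  $3, $4, L3 ; 0/1/0/14/0/12/9/9 ; →target
#2 ori   $3, $1, 5 ; 0/1/0/5/0/12/9/9
#3 addi  $7, $7, 14 ; 0/1/0/5/0/12/9/23
#4 nor  $4, $0, $5 ; 0/1/0/5/65523/12/9/23

5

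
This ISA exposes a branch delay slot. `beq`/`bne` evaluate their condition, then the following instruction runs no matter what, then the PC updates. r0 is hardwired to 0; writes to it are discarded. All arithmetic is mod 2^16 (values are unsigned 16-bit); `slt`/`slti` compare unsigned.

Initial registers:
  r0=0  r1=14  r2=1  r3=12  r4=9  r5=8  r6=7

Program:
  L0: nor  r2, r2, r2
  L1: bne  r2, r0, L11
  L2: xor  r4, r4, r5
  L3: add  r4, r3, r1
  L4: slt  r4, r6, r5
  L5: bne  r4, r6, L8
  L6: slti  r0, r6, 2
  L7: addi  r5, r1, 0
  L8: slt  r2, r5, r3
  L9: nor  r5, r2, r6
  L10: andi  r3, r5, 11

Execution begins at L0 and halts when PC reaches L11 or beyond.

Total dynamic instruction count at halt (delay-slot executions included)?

3

[0] nor  r2, r2, r2  →  {r0:0, r1:14, r2:65534, r3:12, r4:9, r5:8, r6:7}
[1] bne  r2, r0, L11  →  {r0:0, r1:14, r2:65534, r3:12, r4:9, r5:8, r6:7}  ⟨branch taken⟩
[2] xor  r4, r4, r5  →  {r0:0, r1:14, r2:65534, r3:12, r4:1, r5:8, r6:7}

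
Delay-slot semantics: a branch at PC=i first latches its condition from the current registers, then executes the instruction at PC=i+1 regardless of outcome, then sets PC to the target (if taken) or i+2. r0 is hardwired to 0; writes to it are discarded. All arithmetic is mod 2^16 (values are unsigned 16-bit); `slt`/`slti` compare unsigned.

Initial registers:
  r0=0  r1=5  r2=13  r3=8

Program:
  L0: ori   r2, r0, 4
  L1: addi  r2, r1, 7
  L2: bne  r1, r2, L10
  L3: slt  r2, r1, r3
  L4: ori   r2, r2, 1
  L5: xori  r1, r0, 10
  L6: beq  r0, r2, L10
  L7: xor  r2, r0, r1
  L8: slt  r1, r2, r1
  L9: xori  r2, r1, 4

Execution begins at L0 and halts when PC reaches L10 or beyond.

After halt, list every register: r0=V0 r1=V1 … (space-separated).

[0] ori   r2, r0, 4  →  {r0:0, r1:5, r2:4, r3:8}
[1] addi  r2, r1, 7  →  {r0:0, r1:5, r2:12, r3:8}
[2] bne  r1, r2, L10  →  {r0:0, r1:5, r2:12, r3:8}  ⟨branch taken⟩
[3] slt  r2, r1, r3  →  {r0:0, r1:5, r2:1, r3:8}

r0=0 r1=5 r2=1 r3=8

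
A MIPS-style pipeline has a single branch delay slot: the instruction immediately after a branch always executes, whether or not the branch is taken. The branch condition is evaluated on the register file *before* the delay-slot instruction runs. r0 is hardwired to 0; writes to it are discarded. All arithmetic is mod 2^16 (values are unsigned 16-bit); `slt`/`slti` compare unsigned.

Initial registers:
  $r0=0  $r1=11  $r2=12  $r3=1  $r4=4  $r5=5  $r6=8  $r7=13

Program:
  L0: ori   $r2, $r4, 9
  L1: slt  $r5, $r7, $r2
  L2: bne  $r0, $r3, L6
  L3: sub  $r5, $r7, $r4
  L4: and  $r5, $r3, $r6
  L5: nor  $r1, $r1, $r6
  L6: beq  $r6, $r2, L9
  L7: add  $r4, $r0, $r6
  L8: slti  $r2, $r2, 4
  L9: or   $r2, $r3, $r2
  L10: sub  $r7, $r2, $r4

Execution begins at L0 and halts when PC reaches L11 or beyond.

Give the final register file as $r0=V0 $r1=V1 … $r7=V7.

$r0=0 $r1=11 $r2=1 $r3=1 $r4=8 $r5=9 $r6=8 $r7=65529

PC=0  ori   $r2, $r4, 9      | $r0=0 $r1=11 $r2=13 $r3=1 $r4=4 $r5=5 $r6=8 $r7=13
PC=1  slt  $r5, $r7, $r2     | $r0=0 $r1=11 $r2=13 $r3=1 $r4=4 $r5=0 $r6=8 $r7=13
PC=2  bne  $r0, $r3, L6      | $r0=0 $r1=11 $r2=13 $r3=1 $r4=4 $r5=0 $r6=8 $r7=13  [TAKEN]
PC=3  sub  $r5, $r7, $r4     | $r0=0 $r1=11 $r2=13 $r3=1 $r4=4 $r5=9 $r6=8 $r7=13
PC=6  beq  $r6, $r2, L9      | $r0=0 $r1=11 $r2=13 $r3=1 $r4=4 $r5=9 $r6=8 $r7=13  [not taken]
PC=7  add  $r4, $r0, $r6     | $r0=0 $r1=11 $r2=13 $r3=1 $r4=8 $r5=9 $r6=8 $r7=13
PC=8  slti  $r2, $r2, 4      | $r0=0 $r1=11 $r2=0 $r3=1 $r4=8 $r5=9 $r6=8 $r7=13
PC=9  or   $r2, $r3, $r2     | $r0=0 $r1=11 $r2=1 $r3=1 $r4=8 $r5=9 $r6=8 $r7=13
PC=10 sub  $r7, $r2, $r4     | $r0=0 $r1=11 $r2=1 $r3=1 $r4=8 $r5=9 $r6=8 $r7=65529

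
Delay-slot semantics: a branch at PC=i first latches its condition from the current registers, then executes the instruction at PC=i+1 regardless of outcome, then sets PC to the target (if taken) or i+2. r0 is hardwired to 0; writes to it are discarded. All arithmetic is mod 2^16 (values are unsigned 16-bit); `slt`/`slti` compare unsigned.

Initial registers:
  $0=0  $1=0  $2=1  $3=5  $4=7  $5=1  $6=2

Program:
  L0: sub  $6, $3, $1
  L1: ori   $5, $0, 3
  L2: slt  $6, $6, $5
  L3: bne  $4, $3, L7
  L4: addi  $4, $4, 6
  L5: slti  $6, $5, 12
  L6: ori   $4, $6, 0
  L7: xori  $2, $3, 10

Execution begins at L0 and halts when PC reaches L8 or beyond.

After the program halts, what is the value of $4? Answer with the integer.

13

  step pc=0: sub  $6, $3, $1  regs=(0,0,1,5,7,1,5)
  step pc=1: ori   $5, $0, 3  regs=(0,0,1,5,7,3,5)
  step pc=2: slt  $6, $6, $5  regs=(0,0,1,5,7,3,0)
  step pc=3: bne  $4, $3, L7  cond=T  regs=(0,0,1,5,7,3,0)
  step pc=4: addi  $4, $4, 6  regs=(0,0,1,5,13,3,0)
  step pc=7: xori  $2, $3, 10  regs=(0,0,15,5,13,3,0)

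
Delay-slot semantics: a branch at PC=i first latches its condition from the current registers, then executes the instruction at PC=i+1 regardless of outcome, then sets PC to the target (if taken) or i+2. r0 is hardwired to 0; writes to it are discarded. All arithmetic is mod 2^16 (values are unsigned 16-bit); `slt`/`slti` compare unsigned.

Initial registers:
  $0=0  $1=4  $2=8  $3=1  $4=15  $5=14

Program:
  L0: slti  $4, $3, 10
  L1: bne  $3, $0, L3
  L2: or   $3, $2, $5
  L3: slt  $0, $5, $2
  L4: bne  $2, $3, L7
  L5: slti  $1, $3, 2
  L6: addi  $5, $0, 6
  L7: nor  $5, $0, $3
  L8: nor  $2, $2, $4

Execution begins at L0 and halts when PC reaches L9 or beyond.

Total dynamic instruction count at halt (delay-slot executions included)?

[0] slti  $4, $3, 10  →  {$0:0, $1:4, $2:8, $3:1, $4:1, $5:14}
[1] bne  $3, $0, L3  →  {$0:0, $1:4, $2:8, $3:1, $4:1, $5:14}  ⟨branch taken⟩
[2] or   $3, $2, $5  →  {$0:0, $1:4, $2:8, $3:14, $4:1, $5:14}
[3] slt  $0, $5, $2  →  {$0:0, $1:4, $2:8, $3:14, $4:1, $5:14}
[4] bne  $2, $3, L7  →  {$0:0, $1:4, $2:8, $3:14, $4:1, $5:14}  ⟨branch taken⟩
[5] slti  $1, $3, 2  →  {$0:0, $1:0, $2:8, $3:14, $4:1, $5:14}
[7] nor  $5, $0, $3  →  {$0:0, $1:0, $2:8, $3:14, $4:1, $5:65521}
[8] nor  $2, $2, $4  →  {$0:0, $1:0, $2:65526, $3:14, $4:1, $5:65521}

8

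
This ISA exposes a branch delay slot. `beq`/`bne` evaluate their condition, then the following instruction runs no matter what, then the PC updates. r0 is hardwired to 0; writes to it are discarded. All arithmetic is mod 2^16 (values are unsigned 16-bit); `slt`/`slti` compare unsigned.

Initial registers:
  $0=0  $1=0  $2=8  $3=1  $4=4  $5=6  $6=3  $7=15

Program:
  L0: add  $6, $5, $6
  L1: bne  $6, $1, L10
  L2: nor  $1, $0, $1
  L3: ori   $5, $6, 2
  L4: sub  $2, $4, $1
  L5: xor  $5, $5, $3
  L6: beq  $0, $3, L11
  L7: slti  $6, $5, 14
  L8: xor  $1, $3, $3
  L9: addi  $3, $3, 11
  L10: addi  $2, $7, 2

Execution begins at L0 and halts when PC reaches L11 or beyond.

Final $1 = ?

65535

PC=0  add  $6, $5, $6        | $0=0 $1=0 $2=8 $3=1 $4=4 $5=6 $6=9 $7=15
PC=1  bne  $6, $1, L10       | $0=0 $1=0 $2=8 $3=1 $4=4 $5=6 $6=9 $7=15  [TAKEN]
PC=2  nor  $1, $0, $1        | $0=0 $1=65535 $2=8 $3=1 $4=4 $5=6 $6=9 $7=15
PC=10 addi  $2, $7, 2        | $0=0 $1=65535 $2=17 $3=1 $4=4 $5=6 $6=9 $7=15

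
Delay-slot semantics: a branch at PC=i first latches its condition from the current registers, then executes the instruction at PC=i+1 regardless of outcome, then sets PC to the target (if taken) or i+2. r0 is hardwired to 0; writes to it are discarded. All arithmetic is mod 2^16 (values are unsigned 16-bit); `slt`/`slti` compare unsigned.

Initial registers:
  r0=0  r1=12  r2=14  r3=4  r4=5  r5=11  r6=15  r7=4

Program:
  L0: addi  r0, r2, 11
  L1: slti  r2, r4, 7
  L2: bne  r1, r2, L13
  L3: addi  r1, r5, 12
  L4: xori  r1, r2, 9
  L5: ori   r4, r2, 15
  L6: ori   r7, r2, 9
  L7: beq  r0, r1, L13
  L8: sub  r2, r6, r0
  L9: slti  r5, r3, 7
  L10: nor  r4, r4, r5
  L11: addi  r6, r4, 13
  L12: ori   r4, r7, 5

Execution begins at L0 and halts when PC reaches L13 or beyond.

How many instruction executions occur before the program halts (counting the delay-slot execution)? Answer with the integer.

PC=0  addi  r0, r2, 11       | r0=0 r1=12 r2=14 r3=4 r4=5 r5=11 r6=15 r7=4
PC=1  slti  r2, r4, 7        | r0=0 r1=12 r2=1 r3=4 r4=5 r5=11 r6=15 r7=4
PC=2  bne  r1, r2, L13       | r0=0 r1=12 r2=1 r3=4 r4=5 r5=11 r6=15 r7=4  [TAKEN]
PC=3  addi  r1, r5, 12       | r0=0 r1=23 r2=1 r3=4 r4=5 r5=11 r6=15 r7=4

4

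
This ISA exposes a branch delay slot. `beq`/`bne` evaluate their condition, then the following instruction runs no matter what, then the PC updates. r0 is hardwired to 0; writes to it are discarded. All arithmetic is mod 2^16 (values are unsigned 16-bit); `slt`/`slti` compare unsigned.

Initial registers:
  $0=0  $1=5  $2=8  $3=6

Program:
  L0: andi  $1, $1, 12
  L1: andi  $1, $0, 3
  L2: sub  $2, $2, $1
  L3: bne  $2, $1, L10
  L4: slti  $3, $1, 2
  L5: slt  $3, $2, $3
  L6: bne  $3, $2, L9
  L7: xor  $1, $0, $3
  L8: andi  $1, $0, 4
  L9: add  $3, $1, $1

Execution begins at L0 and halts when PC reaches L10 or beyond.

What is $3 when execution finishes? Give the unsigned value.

1

PC=0  andi  $1, $1, 12       | $0=0 $1=4 $2=8 $3=6
PC=1  andi  $1, $0, 3        | $0=0 $1=0 $2=8 $3=6
PC=2  sub  $2, $2, $1        | $0=0 $1=0 $2=8 $3=6
PC=3  bne  $2, $1, L10       | $0=0 $1=0 $2=8 $3=6  [TAKEN]
PC=4  slti  $3, $1, 2        | $0=0 $1=0 $2=8 $3=1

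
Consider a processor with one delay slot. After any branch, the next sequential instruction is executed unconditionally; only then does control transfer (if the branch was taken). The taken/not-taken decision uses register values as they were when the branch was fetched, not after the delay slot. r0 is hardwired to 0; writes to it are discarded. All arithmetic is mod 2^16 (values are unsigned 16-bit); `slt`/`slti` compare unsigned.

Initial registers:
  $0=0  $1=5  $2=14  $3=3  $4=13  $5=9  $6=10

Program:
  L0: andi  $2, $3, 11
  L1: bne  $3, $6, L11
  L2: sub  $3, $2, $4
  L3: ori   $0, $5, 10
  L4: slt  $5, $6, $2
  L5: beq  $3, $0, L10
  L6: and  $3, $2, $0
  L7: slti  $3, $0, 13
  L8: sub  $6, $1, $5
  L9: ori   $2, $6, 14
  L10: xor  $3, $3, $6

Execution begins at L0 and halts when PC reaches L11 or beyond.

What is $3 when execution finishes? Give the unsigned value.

  step pc=0: andi  $2, $3, 11  regs=(0,5,3,3,13,9,10)
  step pc=1: bne  $3, $6, L11  cond=T  regs=(0,5,3,3,13,9,10)
  step pc=2: sub  $3, $2, $4  regs=(0,5,3,65526,13,9,10)

65526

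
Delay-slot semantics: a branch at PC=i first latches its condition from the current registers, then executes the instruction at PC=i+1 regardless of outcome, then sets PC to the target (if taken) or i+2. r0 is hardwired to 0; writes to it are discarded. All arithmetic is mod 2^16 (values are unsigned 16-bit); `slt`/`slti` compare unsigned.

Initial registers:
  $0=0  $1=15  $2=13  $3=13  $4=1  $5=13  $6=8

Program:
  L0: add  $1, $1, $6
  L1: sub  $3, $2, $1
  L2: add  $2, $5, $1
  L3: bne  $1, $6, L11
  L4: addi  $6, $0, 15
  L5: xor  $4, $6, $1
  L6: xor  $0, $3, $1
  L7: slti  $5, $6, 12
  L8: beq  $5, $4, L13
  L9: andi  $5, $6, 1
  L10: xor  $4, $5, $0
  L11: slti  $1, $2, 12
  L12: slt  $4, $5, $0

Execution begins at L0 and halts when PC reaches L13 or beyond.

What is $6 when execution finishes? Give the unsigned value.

15

  step pc=0: add  $1, $1, $6  regs=(0,23,13,13,1,13,8)
  step pc=1: sub  $3, $2, $1  regs=(0,23,13,65526,1,13,8)
  step pc=2: add  $2, $5, $1  regs=(0,23,36,65526,1,13,8)
  step pc=3: bne  $1, $6, L11  cond=T  regs=(0,23,36,65526,1,13,8)
  step pc=4: addi  $6, $0, 15  regs=(0,23,36,65526,1,13,15)
  step pc=11: slti  $1, $2, 12  regs=(0,0,36,65526,1,13,15)
  step pc=12: slt  $4, $5, $0  regs=(0,0,36,65526,0,13,15)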